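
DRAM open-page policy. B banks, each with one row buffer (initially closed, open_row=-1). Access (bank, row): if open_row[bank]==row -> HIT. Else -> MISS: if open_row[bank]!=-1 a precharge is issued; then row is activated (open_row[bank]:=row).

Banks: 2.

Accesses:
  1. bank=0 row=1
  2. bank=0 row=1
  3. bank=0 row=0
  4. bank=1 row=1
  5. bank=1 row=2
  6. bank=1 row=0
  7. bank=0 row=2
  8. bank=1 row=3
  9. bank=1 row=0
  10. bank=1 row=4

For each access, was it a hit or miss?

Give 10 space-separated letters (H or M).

Answer: M H M M M M M M M M

Derivation:
Acc 1: bank0 row1 -> MISS (open row1); precharges=0
Acc 2: bank0 row1 -> HIT
Acc 3: bank0 row0 -> MISS (open row0); precharges=1
Acc 4: bank1 row1 -> MISS (open row1); precharges=1
Acc 5: bank1 row2 -> MISS (open row2); precharges=2
Acc 6: bank1 row0 -> MISS (open row0); precharges=3
Acc 7: bank0 row2 -> MISS (open row2); precharges=4
Acc 8: bank1 row3 -> MISS (open row3); precharges=5
Acc 9: bank1 row0 -> MISS (open row0); precharges=6
Acc 10: bank1 row4 -> MISS (open row4); precharges=7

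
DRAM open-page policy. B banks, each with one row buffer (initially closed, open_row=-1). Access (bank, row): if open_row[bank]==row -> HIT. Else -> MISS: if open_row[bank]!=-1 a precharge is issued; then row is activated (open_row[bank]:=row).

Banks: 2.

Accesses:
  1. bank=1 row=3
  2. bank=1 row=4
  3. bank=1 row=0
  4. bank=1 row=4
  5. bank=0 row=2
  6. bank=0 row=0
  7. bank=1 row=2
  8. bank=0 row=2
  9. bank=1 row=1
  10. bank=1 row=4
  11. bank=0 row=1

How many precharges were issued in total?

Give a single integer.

Acc 1: bank1 row3 -> MISS (open row3); precharges=0
Acc 2: bank1 row4 -> MISS (open row4); precharges=1
Acc 3: bank1 row0 -> MISS (open row0); precharges=2
Acc 4: bank1 row4 -> MISS (open row4); precharges=3
Acc 5: bank0 row2 -> MISS (open row2); precharges=3
Acc 6: bank0 row0 -> MISS (open row0); precharges=4
Acc 7: bank1 row2 -> MISS (open row2); precharges=5
Acc 8: bank0 row2 -> MISS (open row2); precharges=6
Acc 9: bank1 row1 -> MISS (open row1); precharges=7
Acc 10: bank1 row4 -> MISS (open row4); precharges=8
Acc 11: bank0 row1 -> MISS (open row1); precharges=9

Answer: 9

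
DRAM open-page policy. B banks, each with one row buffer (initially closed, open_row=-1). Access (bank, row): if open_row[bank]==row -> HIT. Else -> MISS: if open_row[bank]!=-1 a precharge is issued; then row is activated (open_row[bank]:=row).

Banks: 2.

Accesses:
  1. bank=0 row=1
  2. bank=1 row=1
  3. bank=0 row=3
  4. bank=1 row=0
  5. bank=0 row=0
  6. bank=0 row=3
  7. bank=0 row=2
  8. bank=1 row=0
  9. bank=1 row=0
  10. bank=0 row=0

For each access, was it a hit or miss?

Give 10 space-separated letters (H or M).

Answer: M M M M M M M H H M

Derivation:
Acc 1: bank0 row1 -> MISS (open row1); precharges=0
Acc 2: bank1 row1 -> MISS (open row1); precharges=0
Acc 3: bank0 row3 -> MISS (open row3); precharges=1
Acc 4: bank1 row0 -> MISS (open row0); precharges=2
Acc 5: bank0 row0 -> MISS (open row0); precharges=3
Acc 6: bank0 row3 -> MISS (open row3); precharges=4
Acc 7: bank0 row2 -> MISS (open row2); precharges=5
Acc 8: bank1 row0 -> HIT
Acc 9: bank1 row0 -> HIT
Acc 10: bank0 row0 -> MISS (open row0); precharges=6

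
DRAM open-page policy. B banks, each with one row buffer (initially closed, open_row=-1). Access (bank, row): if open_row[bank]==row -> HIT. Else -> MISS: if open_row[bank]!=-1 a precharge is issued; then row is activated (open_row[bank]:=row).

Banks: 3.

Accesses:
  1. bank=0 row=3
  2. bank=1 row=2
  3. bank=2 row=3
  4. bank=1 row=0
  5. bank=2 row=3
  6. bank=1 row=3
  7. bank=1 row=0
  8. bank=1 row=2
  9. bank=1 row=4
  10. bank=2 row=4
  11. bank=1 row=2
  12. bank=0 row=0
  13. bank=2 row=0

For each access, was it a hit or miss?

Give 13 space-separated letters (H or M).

Acc 1: bank0 row3 -> MISS (open row3); precharges=0
Acc 2: bank1 row2 -> MISS (open row2); precharges=0
Acc 3: bank2 row3 -> MISS (open row3); precharges=0
Acc 4: bank1 row0 -> MISS (open row0); precharges=1
Acc 5: bank2 row3 -> HIT
Acc 6: bank1 row3 -> MISS (open row3); precharges=2
Acc 7: bank1 row0 -> MISS (open row0); precharges=3
Acc 8: bank1 row2 -> MISS (open row2); precharges=4
Acc 9: bank1 row4 -> MISS (open row4); precharges=5
Acc 10: bank2 row4 -> MISS (open row4); precharges=6
Acc 11: bank1 row2 -> MISS (open row2); precharges=7
Acc 12: bank0 row0 -> MISS (open row0); precharges=8
Acc 13: bank2 row0 -> MISS (open row0); precharges=9

Answer: M M M M H M M M M M M M M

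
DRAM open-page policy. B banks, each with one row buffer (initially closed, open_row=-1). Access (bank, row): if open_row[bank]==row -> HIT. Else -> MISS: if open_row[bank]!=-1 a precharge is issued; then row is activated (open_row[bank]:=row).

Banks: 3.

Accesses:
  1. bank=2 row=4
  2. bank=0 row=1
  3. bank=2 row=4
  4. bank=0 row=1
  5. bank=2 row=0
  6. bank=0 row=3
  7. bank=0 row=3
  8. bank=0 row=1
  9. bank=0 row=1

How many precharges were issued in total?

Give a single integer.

Acc 1: bank2 row4 -> MISS (open row4); precharges=0
Acc 2: bank0 row1 -> MISS (open row1); precharges=0
Acc 3: bank2 row4 -> HIT
Acc 4: bank0 row1 -> HIT
Acc 5: bank2 row0 -> MISS (open row0); precharges=1
Acc 6: bank0 row3 -> MISS (open row3); precharges=2
Acc 7: bank0 row3 -> HIT
Acc 8: bank0 row1 -> MISS (open row1); precharges=3
Acc 9: bank0 row1 -> HIT

Answer: 3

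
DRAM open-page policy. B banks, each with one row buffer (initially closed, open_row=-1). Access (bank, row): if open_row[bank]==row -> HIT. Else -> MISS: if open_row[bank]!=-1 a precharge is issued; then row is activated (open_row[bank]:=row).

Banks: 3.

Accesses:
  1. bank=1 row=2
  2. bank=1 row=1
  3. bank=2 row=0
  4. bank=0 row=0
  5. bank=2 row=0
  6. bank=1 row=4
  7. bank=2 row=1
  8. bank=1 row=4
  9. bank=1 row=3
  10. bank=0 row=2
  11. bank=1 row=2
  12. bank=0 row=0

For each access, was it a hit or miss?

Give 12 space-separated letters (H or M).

Answer: M M M M H M M H M M M M

Derivation:
Acc 1: bank1 row2 -> MISS (open row2); precharges=0
Acc 2: bank1 row1 -> MISS (open row1); precharges=1
Acc 3: bank2 row0 -> MISS (open row0); precharges=1
Acc 4: bank0 row0 -> MISS (open row0); precharges=1
Acc 5: bank2 row0 -> HIT
Acc 6: bank1 row4 -> MISS (open row4); precharges=2
Acc 7: bank2 row1 -> MISS (open row1); precharges=3
Acc 8: bank1 row4 -> HIT
Acc 9: bank1 row3 -> MISS (open row3); precharges=4
Acc 10: bank0 row2 -> MISS (open row2); precharges=5
Acc 11: bank1 row2 -> MISS (open row2); precharges=6
Acc 12: bank0 row0 -> MISS (open row0); precharges=7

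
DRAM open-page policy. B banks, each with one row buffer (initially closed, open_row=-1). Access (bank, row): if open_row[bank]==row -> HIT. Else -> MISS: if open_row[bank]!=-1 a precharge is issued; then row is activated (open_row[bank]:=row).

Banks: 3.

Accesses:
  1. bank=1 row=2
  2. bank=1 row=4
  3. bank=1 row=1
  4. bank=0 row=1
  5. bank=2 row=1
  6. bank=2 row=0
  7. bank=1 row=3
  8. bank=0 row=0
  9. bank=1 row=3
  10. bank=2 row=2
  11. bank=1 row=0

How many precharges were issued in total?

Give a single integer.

Acc 1: bank1 row2 -> MISS (open row2); precharges=0
Acc 2: bank1 row4 -> MISS (open row4); precharges=1
Acc 3: bank1 row1 -> MISS (open row1); precharges=2
Acc 4: bank0 row1 -> MISS (open row1); precharges=2
Acc 5: bank2 row1 -> MISS (open row1); precharges=2
Acc 6: bank2 row0 -> MISS (open row0); precharges=3
Acc 7: bank1 row3 -> MISS (open row3); precharges=4
Acc 8: bank0 row0 -> MISS (open row0); precharges=5
Acc 9: bank1 row3 -> HIT
Acc 10: bank2 row2 -> MISS (open row2); precharges=6
Acc 11: bank1 row0 -> MISS (open row0); precharges=7

Answer: 7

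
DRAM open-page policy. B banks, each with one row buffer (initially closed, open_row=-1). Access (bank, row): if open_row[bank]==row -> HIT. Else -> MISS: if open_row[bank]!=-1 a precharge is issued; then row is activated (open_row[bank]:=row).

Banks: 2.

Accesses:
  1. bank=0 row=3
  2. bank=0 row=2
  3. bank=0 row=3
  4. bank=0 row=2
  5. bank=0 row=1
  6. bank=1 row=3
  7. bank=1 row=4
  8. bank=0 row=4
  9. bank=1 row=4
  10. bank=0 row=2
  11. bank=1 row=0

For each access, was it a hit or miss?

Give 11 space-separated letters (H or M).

Acc 1: bank0 row3 -> MISS (open row3); precharges=0
Acc 2: bank0 row2 -> MISS (open row2); precharges=1
Acc 3: bank0 row3 -> MISS (open row3); precharges=2
Acc 4: bank0 row2 -> MISS (open row2); precharges=3
Acc 5: bank0 row1 -> MISS (open row1); precharges=4
Acc 6: bank1 row3 -> MISS (open row3); precharges=4
Acc 7: bank1 row4 -> MISS (open row4); precharges=5
Acc 8: bank0 row4 -> MISS (open row4); precharges=6
Acc 9: bank1 row4 -> HIT
Acc 10: bank0 row2 -> MISS (open row2); precharges=7
Acc 11: bank1 row0 -> MISS (open row0); precharges=8

Answer: M M M M M M M M H M M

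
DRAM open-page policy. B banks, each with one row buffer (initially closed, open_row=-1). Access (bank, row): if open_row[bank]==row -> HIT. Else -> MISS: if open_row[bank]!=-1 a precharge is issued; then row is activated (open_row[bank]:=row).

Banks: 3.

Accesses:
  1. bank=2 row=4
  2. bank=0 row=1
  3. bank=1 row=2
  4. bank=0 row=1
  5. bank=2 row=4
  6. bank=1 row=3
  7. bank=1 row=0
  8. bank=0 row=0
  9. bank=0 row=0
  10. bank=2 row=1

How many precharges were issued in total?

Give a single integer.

Acc 1: bank2 row4 -> MISS (open row4); precharges=0
Acc 2: bank0 row1 -> MISS (open row1); precharges=0
Acc 3: bank1 row2 -> MISS (open row2); precharges=0
Acc 4: bank0 row1 -> HIT
Acc 5: bank2 row4 -> HIT
Acc 6: bank1 row3 -> MISS (open row3); precharges=1
Acc 7: bank1 row0 -> MISS (open row0); precharges=2
Acc 8: bank0 row0 -> MISS (open row0); precharges=3
Acc 9: bank0 row0 -> HIT
Acc 10: bank2 row1 -> MISS (open row1); precharges=4

Answer: 4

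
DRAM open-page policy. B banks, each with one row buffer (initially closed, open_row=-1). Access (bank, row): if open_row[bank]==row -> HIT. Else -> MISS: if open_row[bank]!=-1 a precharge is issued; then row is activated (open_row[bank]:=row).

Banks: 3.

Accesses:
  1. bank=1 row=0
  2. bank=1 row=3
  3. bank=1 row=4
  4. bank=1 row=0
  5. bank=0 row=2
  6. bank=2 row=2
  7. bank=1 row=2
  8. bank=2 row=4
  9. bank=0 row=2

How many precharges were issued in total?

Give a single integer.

Acc 1: bank1 row0 -> MISS (open row0); precharges=0
Acc 2: bank1 row3 -> MISS (open row3); precharges=1
Acc 3: bank1 row4 -> MISS (open row4); precharges=2
Acc 4: bank1 row0 -> MISS (open row0); precharges=3
Acc 5: bank0 row2 -> MISS (open row2); precharges=3
Acc 6: bank2 row2 -> MISS (open row2); precharges=3
Acc 7: bank1 row2 -> MISS (open row2); precharges=4
Acc 8: bank2 row4 -> MISS (open row4); precharges=5
Acc 9: bank0 row2 -> HIT

Answer: 5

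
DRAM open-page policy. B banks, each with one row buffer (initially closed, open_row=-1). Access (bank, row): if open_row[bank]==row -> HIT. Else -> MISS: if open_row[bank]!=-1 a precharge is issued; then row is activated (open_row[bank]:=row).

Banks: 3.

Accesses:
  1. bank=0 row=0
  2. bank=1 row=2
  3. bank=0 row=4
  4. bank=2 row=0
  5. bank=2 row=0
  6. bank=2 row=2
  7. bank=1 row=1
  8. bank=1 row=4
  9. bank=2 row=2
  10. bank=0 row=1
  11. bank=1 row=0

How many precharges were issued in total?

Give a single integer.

Acc 1: bank0 row0 -> MISS (open row0); precharges=0
Acc 2: bank1 row2 -> MISS (open row2); precharges=0
Acc 3: bank0 row4 -> MISS (open row4); precharges=1
Acc 4: bank2 row0 -> MISS (open row0); precharges=1
Acc 5: bank2 row0 -> HIT
Acc 6: bank2 row2 -> MISS (open row2); precharges=2
Acc 7: bank1 row1 -> MISS (open row1); precharges=3
Acc 8: bank1 row4 -> MISS (open row4); precharges=4
Acc 9: bank2 row2 -> HIT
Acc 10: bank0 row1 -> MISS (open row1); precharges=5
Acc 11: bank1 row0 -> MISS (open row0); precharges=6

Answer: 6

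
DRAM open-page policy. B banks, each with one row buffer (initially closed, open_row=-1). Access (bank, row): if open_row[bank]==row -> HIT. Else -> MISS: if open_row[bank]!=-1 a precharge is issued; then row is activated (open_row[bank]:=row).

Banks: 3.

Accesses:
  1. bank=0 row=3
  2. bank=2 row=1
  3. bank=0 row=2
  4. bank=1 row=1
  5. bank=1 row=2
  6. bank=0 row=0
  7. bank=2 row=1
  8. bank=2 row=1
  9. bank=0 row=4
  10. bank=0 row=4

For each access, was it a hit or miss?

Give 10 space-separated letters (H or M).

Acc 1: bank0 row3 -> MISS (open row3); precharges=0
Acc 2: bank2 row1 -> MISS (open row1); precharges=0
Acc 3: bank0 row2 -> MISS (open row2); precharges=1
Acc 4: bank1 row1 -> MISS (open row1); precharges=1
Acc 5: bank1 row2 -> MISS (open row2); precharges=2
Acc 6: bank0 row0 -> MISS (open row0); precharges=3
Acc 7: bank2 row1 -> HIT
Acc 8: bank2 row1 -> HIT
Acc 9: bank0 row4 -> MISS (open row4); precharges=4
Acc 10: bank0 row4 -> HIT

Answer: M M M M M M H H M H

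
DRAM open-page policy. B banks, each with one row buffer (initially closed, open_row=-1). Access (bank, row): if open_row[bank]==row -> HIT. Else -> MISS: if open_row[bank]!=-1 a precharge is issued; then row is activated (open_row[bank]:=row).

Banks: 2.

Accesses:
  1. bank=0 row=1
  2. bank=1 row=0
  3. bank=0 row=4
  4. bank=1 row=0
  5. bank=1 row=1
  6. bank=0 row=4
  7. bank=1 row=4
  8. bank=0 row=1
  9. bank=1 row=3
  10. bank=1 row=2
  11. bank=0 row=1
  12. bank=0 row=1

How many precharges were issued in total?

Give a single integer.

Acc 1: bank0 row1 -> MISS (open row1); precharges=0
Acc 2: bank1 row0 -> MISS (open row0); precharges=0
Acc 3: bank0 row4 -> MISS (open row4); precharges=1
Acc 4: bank1 row0 -> HIT
Acc 5: bank1 row1 -> MISS (open row1); precharges=2
Acc 6: bank0 row4 -> HIT
Acc 7: bank1 row4 -> MISS (open row4); precharges=3
Acc 8: bank0 row1 -> MISS (open row1); precharges=4
Acc 9: bank1 row3 -> MISS (open row3); precharges=5
Acc 10: bank1 row2 -> MISS (open row2); precharges=6
Acc 11: bank0 row1 -> HIT
Acc 12: bank0 row1 -> HIT

Answer: 6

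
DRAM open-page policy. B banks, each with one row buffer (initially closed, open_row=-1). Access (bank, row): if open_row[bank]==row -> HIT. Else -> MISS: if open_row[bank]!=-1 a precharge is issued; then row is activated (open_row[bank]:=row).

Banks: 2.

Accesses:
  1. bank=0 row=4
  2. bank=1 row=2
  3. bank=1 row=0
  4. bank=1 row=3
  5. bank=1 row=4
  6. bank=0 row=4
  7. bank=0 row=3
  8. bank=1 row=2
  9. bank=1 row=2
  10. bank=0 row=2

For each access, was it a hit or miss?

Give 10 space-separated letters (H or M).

Answer: M M M M M H M M H M

Derivation:
Acc 1: bank0 row4 -> MISS (open row4); precharges=0
Acc 2: bank1 row2 -> MISS (open row2); precharges=0
Acc 3: bank1 row0 -> MISS (open row0); precharges=1
Acc 4: bank1 row3 -> MISS (open row3); precharges=2
Acc 5: bank1 row4 -> MISS (open row4); precharges=3
Acc 6: bank0 row4 -> HIT
Acc 7: bank0 row3 -> MISS (open row3); precharges=4
Acc 8: bank1 row2 -> MISS (open row2); precharges=5
Acc 9: bank1 row2 -> HIT
Acc 10: bank0 row2 -> MISS (open row2); precharges=6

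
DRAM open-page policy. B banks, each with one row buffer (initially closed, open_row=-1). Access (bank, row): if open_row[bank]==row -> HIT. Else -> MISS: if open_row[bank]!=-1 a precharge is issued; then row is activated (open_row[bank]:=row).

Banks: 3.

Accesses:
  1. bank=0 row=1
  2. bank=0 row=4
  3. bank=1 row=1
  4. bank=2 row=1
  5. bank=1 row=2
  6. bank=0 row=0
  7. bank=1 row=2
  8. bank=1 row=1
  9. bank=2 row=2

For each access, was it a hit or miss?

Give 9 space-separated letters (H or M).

Acc 1: bank0 row1 -> MISS (open row1); precharges=0
Acc 2: bank0 row4 -> MISS (open row4); precharges=1
Acc 3: bank1 row1 -> MISS (open row1); precharges=1
Acc 4: bank2 row1 -> MISS (open row1); precharges=1
Acc 5: bank1 row2 -> MISS (open row2); precharges=2
Acc 6: bank0 row0 -> MISS (open row0); precharges=3
Acc 7: bank1 row2 -> HIT
Acc 8: bank1 row1 -> MISS (open row1); precharges=4
Acc 9: bank2 row2 -> MISS (open row2); precharges=5

Answer: M M M M M M H M M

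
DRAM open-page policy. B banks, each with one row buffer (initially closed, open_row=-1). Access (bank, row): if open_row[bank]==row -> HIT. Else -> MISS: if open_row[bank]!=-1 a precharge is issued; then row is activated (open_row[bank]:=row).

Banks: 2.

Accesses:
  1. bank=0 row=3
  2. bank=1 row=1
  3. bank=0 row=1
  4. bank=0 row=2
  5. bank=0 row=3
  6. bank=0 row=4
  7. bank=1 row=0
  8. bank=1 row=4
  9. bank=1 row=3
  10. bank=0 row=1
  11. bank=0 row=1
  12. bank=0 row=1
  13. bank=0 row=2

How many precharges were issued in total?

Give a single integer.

Acc 1: bank0 row3 -> MISS (open row3); precharges=0
Acc 2: bank1 row1 -> MISS (open row1); precharges=0
Acc 3: bank0 row1 -> MISS (open row1); precharges=1
Acc 4: bank0 row2 -> MISS (open row2); precharges=2
Acc 5: bank0 row3 -> MISS (open row3); precharges=3
Acc 6: bank0 row4 -> MISS (open row4); precharges=4
Acc 7: bank1 row0 -> MISS (open row0); precharges=5
Acc 8: bank1 row4 -> MISS (open row4); precharges=6
Acc 9: bank1 row3 -> MISS (open row3); precharges=7
Acc 10: bank0 row1 -> MISS (open row1); precharges=8
Acc 11: bank0 row1 -> HIT
Acc 12: bank0 row1 -> HIT
Acc 13: bank0 row2 -> MISS (open row2); precharges=9

Answer: 9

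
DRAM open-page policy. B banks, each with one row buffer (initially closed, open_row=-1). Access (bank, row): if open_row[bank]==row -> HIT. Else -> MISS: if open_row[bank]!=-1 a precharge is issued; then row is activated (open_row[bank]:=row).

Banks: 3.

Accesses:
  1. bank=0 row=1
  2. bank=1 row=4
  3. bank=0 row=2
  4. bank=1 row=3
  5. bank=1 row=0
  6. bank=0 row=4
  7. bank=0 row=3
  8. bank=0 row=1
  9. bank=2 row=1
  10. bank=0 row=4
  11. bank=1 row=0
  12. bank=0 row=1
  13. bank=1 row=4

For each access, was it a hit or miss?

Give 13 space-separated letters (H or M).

Acc 1: bank0 row1 -> MISS (open row1); precharges=0
Acc 2: bank1 row4 -> MISS (open row4); precharges=0
Acc 3: bank0 row2 -> MISS (open row2); precharges=1
Acc 4: bank1 row3 -> MISS (open row3); precharges=2
Acc 5: bank1 row0 -> MISS (open row0); precharges=3
Acc 6: bank0 row4 -> MISS (open row4); precharges=4
Acc 7: bank0 row3 -> MISS (open row3); precharges=5
Acc 8: bank0 row1 -> MISS (open row1); precharges=6
Acc 9: bank2 row1 -> MISS (open row1); precharges=6
Acc 10: bank0 row4 -> MISS (open row4); precharges=7
Acc 11: bank1 row0 -> HIT
Acc 12: bank0 row1 -> MISS (open row1); precharges=8
Acc 13: bank1 row4 -> MISS (open row4); precharges=9

Answer: M M M M M M M M M M H M M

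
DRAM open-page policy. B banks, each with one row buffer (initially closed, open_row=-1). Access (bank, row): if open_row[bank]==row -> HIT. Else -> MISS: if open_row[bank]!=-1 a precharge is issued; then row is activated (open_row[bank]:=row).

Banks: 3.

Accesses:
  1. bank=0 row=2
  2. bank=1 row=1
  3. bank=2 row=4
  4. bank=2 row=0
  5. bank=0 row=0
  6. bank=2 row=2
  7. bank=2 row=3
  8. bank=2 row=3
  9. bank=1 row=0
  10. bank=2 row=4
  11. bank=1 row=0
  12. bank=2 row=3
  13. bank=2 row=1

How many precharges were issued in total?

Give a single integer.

Acc 1: bank0 row2 -> MISS (open row2); precharges=0
Acc 2: bank1 row1 -> MISS (open row1); precharges=0
Acc 3: bank2 row4 -> MISS (open row4); precharges=0
Acc 4: bank2 row0 -> MISS (open row0); precharges=1
Acc 5: bank0 row0 -> MISS (open row0); precharges=2
Acc 6: bank2 row2 -> MISS (open row2); precharges=3
Acc 7: bank2 row3 -> MISS (open row3); precharges=4
Acc 8: bank2 row3 -> HIT
Acc 9: bank1 row0 -> MISS (open row0); precharges=5
Acc 10: bank2 row4 -> MISS (open row4); precharges=6
Acc 11: bank1 row0 -> HIT
Acc 12: bank2 row3 -> MISS (open row3); precharges=7
Acc 13: bank2 row1 -> MISS (open row1); precharges=8

Answer: 8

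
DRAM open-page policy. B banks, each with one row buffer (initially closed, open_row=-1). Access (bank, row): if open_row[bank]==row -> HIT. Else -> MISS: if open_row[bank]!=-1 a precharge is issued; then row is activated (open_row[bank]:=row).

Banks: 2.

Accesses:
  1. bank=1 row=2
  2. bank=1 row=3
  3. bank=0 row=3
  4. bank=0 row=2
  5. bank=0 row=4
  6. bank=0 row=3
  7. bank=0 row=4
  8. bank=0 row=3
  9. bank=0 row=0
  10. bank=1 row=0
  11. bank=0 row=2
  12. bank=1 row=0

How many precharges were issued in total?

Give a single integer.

Acc 1: bank1 row2 -> MISS (open row2); precharges=0
Acc 2: bank1 row3 -> MISS (open row3); precharges=1
Acc 3: bank0 row3 -> MISS (open row3); precharges=1
Acc 4: bank0 row2 -> MISS (open row2); precharges=2
Acc 5: bank0 row4 -> MISS (open row4); precharges=3
Acc 6: bank0 row3 -> MISS (open row3); precharges=4
Acc 7: bank0 row4 -> MISS (open row4); precharges=5
Acc 8: bank0 row3 -> MISS (open row3); precharges=6
Acc 9: bank0 row0 -> MISS (open row0); precharges=7
Acc 10: bank1 row0 -> MISS (open row0); precharges=8
Acc 11: bank0 row2 -> MISS (open row2); precharges=9
Acc 12: bank1 row0 -> HIT

Answer: 9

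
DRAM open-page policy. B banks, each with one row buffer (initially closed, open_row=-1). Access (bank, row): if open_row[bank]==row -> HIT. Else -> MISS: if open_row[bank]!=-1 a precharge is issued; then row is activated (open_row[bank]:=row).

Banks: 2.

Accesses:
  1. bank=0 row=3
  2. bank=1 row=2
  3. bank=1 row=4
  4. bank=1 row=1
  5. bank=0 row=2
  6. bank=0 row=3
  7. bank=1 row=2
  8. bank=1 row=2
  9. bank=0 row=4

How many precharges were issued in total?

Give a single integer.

Answer: 6

Derivation:
Acc 1: bank0 row3 -> MISS (open row3); precharges=0
Acc 2: bank1 row2 -> MISS (open row2); precharges=0
Acc 3: bank1 row4 -> MISS (open row4); precharges=1
Acc 4: bank1 row1 -> MISS (open row1); precharges=2
Acc 5: bank0 row2 -> MISS (open row2); precharges=3
Acc 6: bank0 row3 -> MISS (open row3); precharges=4
Acc 7: bank1 row2 -> MISS (open row2); precharges=5
Acc 8: bank1 row2 -> HIT
Acc 9: bank0 row4 -> MISS (open row4); precharges=6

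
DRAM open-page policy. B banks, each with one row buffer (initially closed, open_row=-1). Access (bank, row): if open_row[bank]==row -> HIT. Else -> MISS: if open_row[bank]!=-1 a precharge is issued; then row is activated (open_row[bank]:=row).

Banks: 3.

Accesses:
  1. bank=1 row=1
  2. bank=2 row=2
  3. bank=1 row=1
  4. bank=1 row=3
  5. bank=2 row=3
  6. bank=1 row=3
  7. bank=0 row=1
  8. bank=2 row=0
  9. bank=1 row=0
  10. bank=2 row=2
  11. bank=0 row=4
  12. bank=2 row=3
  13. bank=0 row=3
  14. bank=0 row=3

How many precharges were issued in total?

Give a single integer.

Answer: 8

Derivation:
Acc 1: bank1 row1 -> MISS (open row1); precharges=0
Acc 2: bank2 row2 -> MISS (open row2); precharges=0
Acc 3: bank1 row1 -> HIT
Acc 4: bank1 row3 -> MISS (open row3); precharges=1
Acc 5: bank2 row3 -> MISS (open row3); precharges=2
Acc 6: bank1 row3 -> HIT
Acc 7: bank0 row1 -> MISS (open row1); precharges=2
Acc 8: bank2 row0 -> MISS (open row0); precharges=3
Acc 9: bank1 row0 -> MISS (open row0); precharges=4
Acc 10: bank2 row2 -> MISS (open row2); precharges=5
Acc 11: bank0 row4 -> MISS (open row4); precharges=6
Acc 12: bank2 row3 -> MISS (open row3); precharges=7
Acc 13: bank0 row3 -> MISS (open row3); precharges=8
Acc 14: bank0 row3 -> HIT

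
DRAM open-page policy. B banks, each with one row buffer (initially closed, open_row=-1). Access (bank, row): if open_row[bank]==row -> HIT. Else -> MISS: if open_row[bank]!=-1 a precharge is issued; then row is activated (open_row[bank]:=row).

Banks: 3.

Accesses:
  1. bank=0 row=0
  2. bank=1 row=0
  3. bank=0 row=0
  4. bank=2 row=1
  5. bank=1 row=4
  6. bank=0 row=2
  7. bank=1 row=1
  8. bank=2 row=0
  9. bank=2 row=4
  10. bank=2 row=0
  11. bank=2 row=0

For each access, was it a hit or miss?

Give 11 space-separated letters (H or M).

Answer: M M H M M M M M M M H

Derivation:
Acc 1: bank0 row0 -> MISS (open row0); precharges=0
Acc 2: bank1 row0 -> MISS (open row0); precharges=0
Acc 3: bank0 row0 -> HIT
Acc 4: bank2 row1 -> MISS (open row1); precharges=0
Acc 5: bank1 row4 -> MISS (open row4); precharges=1
Acc 6: bank0 row2 -> MISS (open row2); precharges=2
Acc 7: bank1 row1 -> MISS (open row1); precharges=3
Acc 8: bank2 row0 -> MISS (open row0); precharges=4
Acc 9: bank2 row4 -> MISS (open row4); precharges=5
Acc 10: bank2 row0 -> MISS (open row0); precharges=6
Acc 11: bank2 row0 -> HIT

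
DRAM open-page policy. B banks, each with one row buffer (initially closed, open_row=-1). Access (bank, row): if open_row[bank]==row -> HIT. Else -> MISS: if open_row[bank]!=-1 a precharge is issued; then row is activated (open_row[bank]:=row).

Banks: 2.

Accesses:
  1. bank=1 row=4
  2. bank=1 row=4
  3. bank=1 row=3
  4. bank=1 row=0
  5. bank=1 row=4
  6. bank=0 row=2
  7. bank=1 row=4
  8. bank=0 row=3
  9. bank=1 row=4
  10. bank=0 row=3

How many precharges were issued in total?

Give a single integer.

Answer: 4

Derivation:
Acc 1: bank1 row4 -> MISS (open row4); precharges=0
Acc 2: bank1 row4 -> HIT
Acc 3: bank1 row3 -> MISS (open row3); precharges=1
Acc 4: bank1 row0 -> MISS (open row0); precharges=2
Acc 5: bank1 row4 -> MISS (open row4); precharges=3
Acc 6: bank0 row2 -> MISS (open row2); precharges=3
Acc 7: bank1 row4 -> HIT
Acc 8: bank0 row3 -> MISS (open row3); precharges=4
Acc 9: bank1 row4 -> HIT
Acc 10: bank0 row3 -> HIT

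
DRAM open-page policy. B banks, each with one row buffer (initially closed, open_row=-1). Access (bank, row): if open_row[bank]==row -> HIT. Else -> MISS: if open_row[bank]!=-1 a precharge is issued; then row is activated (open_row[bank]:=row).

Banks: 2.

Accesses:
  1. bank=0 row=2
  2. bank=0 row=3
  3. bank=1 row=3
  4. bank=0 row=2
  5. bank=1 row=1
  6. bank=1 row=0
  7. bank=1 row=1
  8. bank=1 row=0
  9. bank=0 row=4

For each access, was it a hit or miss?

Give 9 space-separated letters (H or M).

Acc 1: bank0 row2 -> MISS (open row2); precharges=0
Acc 2: bank0 row3 -> MISS (open row3); precharges=1
Acc 3: bank1 row3 -> MISS (open row3); precharges=1
Acc 4: bank0 row2 -> MISS (open row2); precharges=2
Acc 5: bank1 row1 -> MISS (open row1); precharges=3
Acc 6: bank1 row0 -> MISS (open row0); precharges=4
Acc 7: bank1 row1 -> MISS (open row1); precharges=5
Acc 8: bank1 row0 -> MISS (open row0); precharges=6
Acc 9: bank0 row4 -> MISS (open row4); precharges=7

Answer: M M M M M M M M M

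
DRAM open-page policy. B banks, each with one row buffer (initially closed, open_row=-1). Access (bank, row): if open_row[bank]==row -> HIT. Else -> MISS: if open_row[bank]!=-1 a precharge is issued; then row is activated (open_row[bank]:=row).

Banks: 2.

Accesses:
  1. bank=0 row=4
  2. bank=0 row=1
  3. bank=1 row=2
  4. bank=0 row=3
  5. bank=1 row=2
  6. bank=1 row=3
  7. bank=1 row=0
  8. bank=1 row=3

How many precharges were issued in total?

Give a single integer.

Acc 1: bank0 row4 -> MISS (open row4); precharges=0
Acc 2: bank0 row1 -> MISS (open row1); precharges=1
Acc 3: bank1 row2 -> MISS (open row2); precharges=1
Acc 4: bank0 row3 -> MISS (open row3); precharges=2
Acc 5: bank1 row2 -> HIT
Acc 6: bank1 row3 -> MISS (open row3); precharges=3
Acc 7: bank1 row0 -> MISS (open row0); precharges=4
Acc 8: bank1 row3 -> MISS (open row3); precharges=5

Answer: 5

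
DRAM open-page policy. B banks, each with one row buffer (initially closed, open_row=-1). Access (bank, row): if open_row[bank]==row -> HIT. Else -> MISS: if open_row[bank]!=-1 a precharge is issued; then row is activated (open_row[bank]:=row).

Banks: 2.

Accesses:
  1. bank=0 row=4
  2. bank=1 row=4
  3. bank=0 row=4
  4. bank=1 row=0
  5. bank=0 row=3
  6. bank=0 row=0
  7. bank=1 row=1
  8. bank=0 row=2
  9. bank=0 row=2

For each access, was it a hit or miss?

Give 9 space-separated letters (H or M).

Acc 1: bank0 row4 -> MISS (open row4); precharges=0
Acc 2: bank1 row4 -> MISS (open row4); precharges=0
Acc 3: bank0 row4 -> HIT
Acc 4: bank1 row0 -> MISS (open row0); precharges=1
Acc 5: bank0 row3 -> MISS (open row3); precharges=2
Acc 6: bank0 row0 -> MISS (open row0); precharges=3
Acc 7: bank1 row1 -> MISS (open row1); precharges=4
Acc 8: bank0 row2 -> MISS (open row2); precharges=5
Acc 9: bank0 row2 -> HIT

Answer: M M H M M M M M H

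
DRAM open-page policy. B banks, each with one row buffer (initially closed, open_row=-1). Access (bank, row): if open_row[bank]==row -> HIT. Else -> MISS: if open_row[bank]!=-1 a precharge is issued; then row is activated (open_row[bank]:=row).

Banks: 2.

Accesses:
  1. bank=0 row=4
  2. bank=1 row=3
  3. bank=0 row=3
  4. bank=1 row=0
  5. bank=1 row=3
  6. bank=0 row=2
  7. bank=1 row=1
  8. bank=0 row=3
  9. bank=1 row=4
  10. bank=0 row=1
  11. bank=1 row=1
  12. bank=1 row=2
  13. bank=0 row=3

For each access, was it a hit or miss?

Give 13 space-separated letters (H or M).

Acc 1: bank0 row4 -> MISS (open row4); precharges=0
Acc 2: bank1 row3 -> MISS (open row3); precharges=0
Acc 3: bank0 row3 -> MISS (open row3); precharges=1
Acc 4: bank1 row0 -> MISS (open row0); precharges=2
Acc 5: bank1 row3 -> MISS (open row3); precharges=3
Acc 6: bank0 row2 -> MISS (open row2); precharges=4
Acc 7: bank1 row1 -> MISS (open row1); precharges=5
Acc 8: bank0 row3 -> MISS (open row3); precharges=6
Acc 9: bank1 row4 -> MISS (open row4); precharges=7
Acc 10: bank0 row1 -> MISS (open row1); precharges=8
Acc 11: bank1 row1 -> MISS (open row1); precharges=9
Acc 12: bank1 row2 -> MISS (open row2); precharges=10
Acc 13: bank0 row3 -> MISS (open row3); precharges=11

Answer: M M M M M M M M M M M M M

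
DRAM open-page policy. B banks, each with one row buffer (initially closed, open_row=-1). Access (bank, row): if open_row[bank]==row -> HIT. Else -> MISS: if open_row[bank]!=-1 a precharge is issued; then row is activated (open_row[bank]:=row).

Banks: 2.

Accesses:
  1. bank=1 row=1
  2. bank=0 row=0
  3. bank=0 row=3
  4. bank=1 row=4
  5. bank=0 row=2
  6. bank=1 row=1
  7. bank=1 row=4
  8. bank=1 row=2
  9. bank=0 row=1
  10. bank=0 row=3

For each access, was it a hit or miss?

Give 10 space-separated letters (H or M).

Acc 1: bank1 row1 -> MISS (open row1); precharges=0
Acc 2: bank0 row0 -> MISS (open row0); precharges=0
Acc 3: bank0 row3 -> MISS (open row3); precharges=1
Acc 4: bank1 row4 -> MISS (open row4); precharges=2
Acc 5: bank0 row2 -> MISS (open row2); precharges=3
Acc 6: bank1 row1 -> MISS (open row1); precharges=4
Acc 7: bank1 row4 -> MISS (open row4); precharges=5
Acc 8: bank1 row2 -> MISS (open row2); precharges=6
Acc 9: bank0 row1 -> MISS (open row1); precharges=7
Acc 10: bank0 row3 -> MISS (open row3); precharges=8

Answer: M M M M M M M M M M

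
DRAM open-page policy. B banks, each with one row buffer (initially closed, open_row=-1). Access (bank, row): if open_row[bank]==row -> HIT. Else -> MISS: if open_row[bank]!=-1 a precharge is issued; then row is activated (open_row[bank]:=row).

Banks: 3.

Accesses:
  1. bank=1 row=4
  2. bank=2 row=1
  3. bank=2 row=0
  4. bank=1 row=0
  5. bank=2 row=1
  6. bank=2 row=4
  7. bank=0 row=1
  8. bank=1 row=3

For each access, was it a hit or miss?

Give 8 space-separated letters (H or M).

Answer: M M M M M M M M

Derivation:
Acc 1: bank1 row4 -> MISS (open row4); precharges=0
Acc 2: bank2 row1 -> MISS (open row1); precharges=0
Acc 3: bank2 row0 -> MISS (open row0); precharges=1
Acc 4: bank1 row0 -> MISS (open row0); precharges=2
Acc 5: bank2 row1 -> MISS (open row1); precharges=3
Acc 6: bank2 row4 -> MISS (open row4); precharges=4
Acc 7: bank0 row1 -> MISS (open row1); precharges=4
Acc 8: bank1 row3 -> MISS (open row3); precharges=5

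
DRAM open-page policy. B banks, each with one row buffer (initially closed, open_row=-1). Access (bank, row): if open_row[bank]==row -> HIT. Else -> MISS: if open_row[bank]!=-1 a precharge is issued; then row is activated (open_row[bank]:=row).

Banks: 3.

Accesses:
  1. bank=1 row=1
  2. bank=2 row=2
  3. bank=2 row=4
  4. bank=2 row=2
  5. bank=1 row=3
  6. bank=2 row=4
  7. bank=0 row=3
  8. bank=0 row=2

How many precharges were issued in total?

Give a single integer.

Answer: 5

Derivation:
Acc 1: bank1 row1 -> MISS (open row1); precharges=0
Acc 2: bank2 row2 -> MISS (open row2); precharges=0
Acc 3: bank2 row4 -> MISS (open row4); precharges=1
Acc 4: bank2 row2 -> MISS (open row2); precharges=2
Acc 5: bank1 row3 -> MISS (open row3); precharges=3
Acc 6: bank2 row4 -> MISS (open row4); precharges=4
Acc 7: bank0 row3 -> MISS (open row3); precharges=4
Acc 8: bank0 row2 -> MISS (open row2); precharges=5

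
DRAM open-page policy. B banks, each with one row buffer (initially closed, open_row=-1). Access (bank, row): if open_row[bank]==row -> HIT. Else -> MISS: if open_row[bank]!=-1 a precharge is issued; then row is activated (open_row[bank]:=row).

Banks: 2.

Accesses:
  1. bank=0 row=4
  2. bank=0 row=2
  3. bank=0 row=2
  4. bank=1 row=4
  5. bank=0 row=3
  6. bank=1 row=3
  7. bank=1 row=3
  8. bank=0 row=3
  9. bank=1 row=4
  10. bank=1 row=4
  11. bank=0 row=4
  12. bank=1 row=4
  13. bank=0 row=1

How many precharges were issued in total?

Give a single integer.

Acc 1: bank0 row4 -> MISS (open row4); precharges=0
Acc 2: bank0 row2 -> MISS (open row2); precharges=1
Acc 3: bank0 row2 -> HIT
Acc 4: bank1 row4 -> MISS (open row4); precharges=1
Acc 5: bank0 row3 -> MISS (open row3); precharges=2
Acc 6: bank1 row3 -> MISS (open row3); precharges=3
Acc 7: bank1 row3 -> HIT
Acc 8: bank0 row3 -> HIT
Acc 9: bank1 row4 -> MISS (open row4); precharges=4
Acc 10: bank1 row4 -> HIT
Acc 11: bank0 row4 -> MISS (open row4); precharges=5
Acc 12: bank1 row4 -> HIT
Acc 13: bank0 row1 -> MISS (open row1); precharges=6

Answer: 6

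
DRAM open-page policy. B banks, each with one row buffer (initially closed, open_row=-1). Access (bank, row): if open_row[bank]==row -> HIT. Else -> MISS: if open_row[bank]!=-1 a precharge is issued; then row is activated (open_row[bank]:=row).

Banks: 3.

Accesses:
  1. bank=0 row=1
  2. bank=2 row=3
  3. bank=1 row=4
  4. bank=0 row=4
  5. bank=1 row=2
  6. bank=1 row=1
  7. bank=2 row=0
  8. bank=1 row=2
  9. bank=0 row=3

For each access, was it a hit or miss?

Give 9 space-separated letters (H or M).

Acc 1: bank0 row1 -> MISS (open row1); precharges=0
Acc 2: bank2 row3 -> MISS (open row3); precharges=0
Acc 3: bank1 row4 -> MISS (open row4); precharges=0
Acc 4: bank0 row4 -> MISS (open row4); precharges=1
Acc 5: bank1 row2 -> MISS (open row2); precharges=2
Acc 6: bank1 row1 -> MISS (open row1); precharges=3
Acc 7: bank2 row0 -> MISS (open row0); precharges=4
Acc 8: bank1 row2 -> MISS (open row2); precharges=5
Acc 9: bank0 row3 -> MISS (open row3); precharges=6

Answer: M M M M M M M M M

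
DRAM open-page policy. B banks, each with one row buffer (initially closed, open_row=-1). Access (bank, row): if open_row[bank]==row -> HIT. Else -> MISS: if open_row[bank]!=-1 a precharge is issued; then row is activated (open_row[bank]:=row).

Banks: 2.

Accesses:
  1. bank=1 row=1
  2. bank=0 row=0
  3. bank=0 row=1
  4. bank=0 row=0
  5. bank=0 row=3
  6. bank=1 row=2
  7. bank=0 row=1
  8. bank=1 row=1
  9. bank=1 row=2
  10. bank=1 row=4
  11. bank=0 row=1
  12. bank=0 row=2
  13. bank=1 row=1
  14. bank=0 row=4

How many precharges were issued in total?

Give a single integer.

Answer: 11

Derivation:
Acc 1: bank1 row1 -> MISS (open row1); precharges=0
Acc 2: bank0 row0 -> MISS (open row0); precharges=0
Acc 3: bank0 row1 -> MISS (open row1); precharges=1
Acc 4: bank0 row0 -> MISS (open row0); precharges=2
Acc 5: bank0 row3 -> MISS (open row3); precharges=3
Acc 6: bank1 row2 -> MISS (open row2); precharges=4
Acc 7: bank0 row1 -> MISS (open row1); precharges=5
Acc 8: bank1 row1 -> MISS (open row1); precharges=6
Acc 9: bank1 row2 -> MISS (open row2); precharges=7
Acc 10: bank1 row4 -> MISS (open row4); precharges=8
Acc 11: bank0 row1 -> HIT
Acc 12: bank0 row2 -> MISS (open row2); precharges=9
Acc 13: bank1 row1 -> MISS (open row1); precharges=10
Acc 14: bank0 row4 -> MISS (open row4); precharges=11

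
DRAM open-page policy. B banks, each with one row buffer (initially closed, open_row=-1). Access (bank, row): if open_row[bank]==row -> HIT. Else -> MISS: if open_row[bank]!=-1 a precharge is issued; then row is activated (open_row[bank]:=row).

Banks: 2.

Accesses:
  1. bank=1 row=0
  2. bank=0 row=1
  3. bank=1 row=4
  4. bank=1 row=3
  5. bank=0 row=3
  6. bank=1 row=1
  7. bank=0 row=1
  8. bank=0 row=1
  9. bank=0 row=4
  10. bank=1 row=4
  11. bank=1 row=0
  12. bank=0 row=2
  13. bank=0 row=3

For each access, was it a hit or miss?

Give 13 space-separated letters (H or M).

Acc 1: bank1 row0 -> MISS (open row0); precharges=0
Acc 2: bank0 row1 -> MISS (open row1); precharges=0
Acc 3: bank1 row4 -> MISS (open row4); precharges=1
Acc 4: bank1 row3 -> MISS (open row3); precharges=2
Acc 5: bank0 row3 -> MISS (open row3); precharges=3
Acc 6: bank1 row1 -> MISS (open row1); precharges=4
Acc 7: bank0 row1 -> MISS (open row1); precharges=5
Acc 8: bank0 row1 -> HIT
Acc 9: bank0 row4 -> MISS (open row4); precharges=6
Acc 10: bank1 row4 -> MISS (open row4); precharges=7
Acc 11: bank1 row0 -> MISS (open row0); precharges=8
Acc 12: bank0 row2 -> MISS (open row2); precharges=9
Acc 13: bank0 row3 -> MISS (open row3); precharges=10

Answer: M M M M M M M H M M M M M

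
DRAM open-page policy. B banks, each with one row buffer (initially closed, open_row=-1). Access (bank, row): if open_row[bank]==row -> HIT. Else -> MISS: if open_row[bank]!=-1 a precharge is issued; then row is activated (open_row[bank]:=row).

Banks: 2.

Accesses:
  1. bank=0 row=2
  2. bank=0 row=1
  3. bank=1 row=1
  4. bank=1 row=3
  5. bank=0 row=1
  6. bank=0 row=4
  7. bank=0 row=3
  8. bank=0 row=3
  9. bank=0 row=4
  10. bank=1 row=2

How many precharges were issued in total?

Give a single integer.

Answer: 6

Derivation:
Acc 1: bank0 row2 -> MISS (open row2); precharges=0
Acc 2: bank0 row1 -> MISS (open row1); precharges=1
Acc 3: bank1 row1 -> MISS (open row1); precharges=1
Acc 4: bank1 row3 -> MISS (open row3); precharges=2
Acc 5: bank0 row1 -> HIT
Acc 6: bank0 row4 -> MISS (open row4); precharges=3
Acc 7: bank0 row3 -> MISS (open row3); precharges=4
Acc 8: bank0 row3 -> HIT
Acc 9: bank0 row4 -> MISS (open row4); precharges=5
Acc 10: bank1 row2 -> MISS (open row2); precharges=6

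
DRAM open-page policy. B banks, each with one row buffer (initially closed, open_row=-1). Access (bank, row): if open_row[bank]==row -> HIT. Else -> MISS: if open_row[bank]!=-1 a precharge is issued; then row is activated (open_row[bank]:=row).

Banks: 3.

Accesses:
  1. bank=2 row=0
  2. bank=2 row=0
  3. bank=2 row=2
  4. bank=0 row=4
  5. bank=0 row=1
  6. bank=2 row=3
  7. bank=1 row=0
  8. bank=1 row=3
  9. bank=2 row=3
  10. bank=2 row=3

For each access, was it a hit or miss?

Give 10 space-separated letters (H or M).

Answer: M H M M M M M M H H

Derivation:
Acc 1: bank2 row0 -> MISS (open row0); precharges=0
Acc 2: bank2 row0 -> HIT
Acc 3: bank2 row2 -> MISS (open row2); precharges=1
Acc 4: bank0 row4 -> MISS (open row4); precharges=1
Acc 5: bank0 row1 -> MISS (open row1); precharges=2
Acc 6: bank2 row3 -> MISS (open row3); precharges=3
Acc 7: bank1 row0 -> MISS (open row0); precharges=3
Acc 8: bank1 row3 -> MISS (open row3); precharges=4
Acc 9: bank2 row3 -> HIT
Acc 10: bank2 row3 -> HIT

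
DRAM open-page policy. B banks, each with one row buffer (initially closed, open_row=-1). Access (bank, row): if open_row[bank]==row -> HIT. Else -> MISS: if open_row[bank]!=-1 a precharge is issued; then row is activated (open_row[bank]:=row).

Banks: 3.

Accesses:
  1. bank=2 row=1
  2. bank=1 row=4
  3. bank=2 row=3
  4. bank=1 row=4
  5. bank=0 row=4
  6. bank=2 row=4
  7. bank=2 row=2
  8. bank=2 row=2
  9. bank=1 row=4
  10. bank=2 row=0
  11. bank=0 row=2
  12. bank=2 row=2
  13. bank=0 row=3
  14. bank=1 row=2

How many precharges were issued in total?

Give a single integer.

Answer: 8

Derivation:
Acc 1: bank2 row1 -> MISS (open row1); precharges=0
Acc 2: bank1 row4 -> MISS (open row4); precharges=0
Acc 3: bank2 row3 -> MISS (open row3); precharges=1
Acc 4: bank1 row4 -> HIT
Acc 5: bank0 row4 -> MISS (open row4); precharges=1
Acc 6: bank2 row4 -> MISS (open row4); precharges=2
Acc 7: bank2 row2 -> MISS (open row2); precharges=3
Acc 8: bank2 row2 -> HIT
Acc 9: bank1 row4 -> HIT
Acc 10: bank2 row0 -> MISS (open row0); precharges=4
Acc 11: bank0 row2 -> MISS (open row2); precharges=5
Acc 12: bank2 row2 -> MISS (open row2); precharges=6
Acc 13: bank0 row3 -> MISS (open row3); precharges=7
Acc 14: bank1 row2 -> MISS (open row2); precharges=8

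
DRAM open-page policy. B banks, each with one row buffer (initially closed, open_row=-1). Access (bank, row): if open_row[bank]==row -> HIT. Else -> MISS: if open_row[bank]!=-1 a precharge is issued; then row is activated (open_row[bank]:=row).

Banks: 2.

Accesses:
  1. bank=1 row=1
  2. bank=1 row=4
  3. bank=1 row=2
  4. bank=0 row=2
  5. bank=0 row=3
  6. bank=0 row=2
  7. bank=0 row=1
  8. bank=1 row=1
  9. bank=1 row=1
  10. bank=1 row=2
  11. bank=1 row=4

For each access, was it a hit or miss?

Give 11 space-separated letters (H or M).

Acc 1: bank1 row1 -> MISS (open row1); precharges=0
Acc 2: bank1 row4 -> MISS (open row4); precharges=1
Acc 3: bank1 row2 -> MISS (open row2); precharges=2
Acc 4: bank0 row2 -> MISS (open row2); precharges=2
Acc 5: bank0 row3 -> MISS (open row3); precharges=3
Acc 6: bank0 row2 -> MISS (open row2); precharges=4
Acc 7: bank0 row1 -> MISS (open row1); precharges=5
Acc 8: bank1 row1 -> MISS (open row1); precharges=6
Acc 9: bank1 row1 -> HIT
Acc 10: bank1 row2 -> MISS (open row2); precharges=7
Acc 11: bank1 row4 -> MISS (open row4); precharges=8

Answer: M M M M M M M M H M M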